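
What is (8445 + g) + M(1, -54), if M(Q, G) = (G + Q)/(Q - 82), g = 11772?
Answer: 1637630/81 ≈ 20218.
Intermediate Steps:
M(Q, G) = (G + Q)/(-82 + Q)
(8445 + g) + M(1, -54) = (8445 + 11772) + (-54 + 1)/(-82 + 1) = 20217 - 53/(-81) = 20217 - 1/81*(-53) = 20217 + 53/81 = 1637630/81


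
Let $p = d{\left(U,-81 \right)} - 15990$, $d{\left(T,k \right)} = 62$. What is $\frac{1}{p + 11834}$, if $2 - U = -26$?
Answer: $- \frac{1}{4094} \approx -0.00024426$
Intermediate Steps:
$U = 28$ ($U = 2 - -26 = 2 + 26 = 28$)
$p = -15928$ ($p = 62 - 15990 = -15928$)
$\frac{1}{p + 11834} = \frac{1}{-15928 + 11834} = \frac{1}{-4094} = - \frac{1}{4094}$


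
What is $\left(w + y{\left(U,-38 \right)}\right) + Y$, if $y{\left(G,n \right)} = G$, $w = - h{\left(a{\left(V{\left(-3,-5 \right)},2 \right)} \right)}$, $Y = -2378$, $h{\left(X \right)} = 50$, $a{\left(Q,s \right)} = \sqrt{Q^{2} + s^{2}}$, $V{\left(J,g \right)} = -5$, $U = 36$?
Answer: $-2392$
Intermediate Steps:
$w = -50$ ($w = \left(-1\right) 50 = -50$)
$\left(w + y{\left(U,-38 \right)}\right) + Y = \left(-50 + 36\right) - 2378 = -14 - 2378 = -2392$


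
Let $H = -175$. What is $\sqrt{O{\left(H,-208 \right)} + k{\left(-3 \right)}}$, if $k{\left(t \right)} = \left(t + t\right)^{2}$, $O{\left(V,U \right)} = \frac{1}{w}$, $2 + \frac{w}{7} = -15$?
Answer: $\frac{\sqrt{509677}}{119} \approx 5.9993$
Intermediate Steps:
$w = -119$ ($w = -14 + 7 \left(-15\right) = -14 - 105 = -119$)
$O{\left(V,U \right)} = - \frac{1}{119}$ ($O{\left(V,U \right)} = \frac{1}{-119} = - \frac{1}{119}$)
$k{\left(t \right)} = 4 t^{2}$ ($k{\left(t \right)} = \left(2 t\right)^{2} = 4 t^{2}$)
$\sqrt{O{\left(H,-208 \right)} + k{\left(-3 \right)}} = \sqrt{- \frac{1}{119} + 4 \left(-3\right)^{2}} = \sqrt{- \frac{1}{119} + 4 \cdot 9} = \sqrt{- \frac{1}{119} + 36} = \sqrt{\frac{4283}{119}} = \frac{\sqrt{509677}}{119}$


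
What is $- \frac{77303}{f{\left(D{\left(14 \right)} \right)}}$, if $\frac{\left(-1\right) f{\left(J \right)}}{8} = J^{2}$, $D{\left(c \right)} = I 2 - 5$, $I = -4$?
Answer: $\frac{77303}{1352} \approx 57.177$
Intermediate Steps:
$D{\left(c \right)} = -13$ ($D{\left(c \right)} = \left(-4\right) 2 - 5 = -8 - 5 = -13$)
$f{\left(J \right)} = - 8 J^{2}$
$- \frac{77303}{f{\left(D{\left(14 \right)} \right)}} = - \frac{77303}{\left(-8\right) \left(-13\right)^{2}} = - \frac{77303}{\left(-8\right) 169} = - \frac{77303}{-1352} = \left(-77303\right) \left(- \frac{1}{1352}\right) = \frac{77303}{1352}$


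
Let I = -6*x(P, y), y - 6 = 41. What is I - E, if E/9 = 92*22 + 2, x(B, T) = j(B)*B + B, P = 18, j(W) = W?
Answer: -20286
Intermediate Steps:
y = 47 (y = 6 + 41 = 47)
x(B, T) = B + B² (x(B, T) = B*B + B = B² + B = B + B²)
E = 18234 (E = 9*(92*22 + 2) = 9*(2024 + 2) = 9*2026 = 18234)
I = -2052 (I = -108*(1 + 18) = -108*19 = -6*342 = -2052)
I - E = -2052 - 1*18234 = -2052 - 18234 = -20286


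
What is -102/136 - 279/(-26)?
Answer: 519/52 ≈ 9.9808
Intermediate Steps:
-102/136 - 279/(-26) = -102*1/136 - 279*(-1/26) = -¾ + 279/26 = 519/52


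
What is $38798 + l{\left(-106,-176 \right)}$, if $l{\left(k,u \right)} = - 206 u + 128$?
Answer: $75182$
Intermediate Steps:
$l{\left(k,u \right)} = 128 - 206 u$
$38798 + l{\left(-106,-176 \right)} = 38798 + \left(128 - -36256\right) = 38798 + \left(128 + 36256\right) = 38798 + 36384 = 75182$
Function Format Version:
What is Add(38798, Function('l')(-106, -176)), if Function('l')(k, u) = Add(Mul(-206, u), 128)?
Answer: 75182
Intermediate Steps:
Function('l')(k, u) = Add(128, Mul(-206, u))
Add(38798, Function('l')(-106, -176)) = Add(38798, Add(128, Mul(-206, -176))) = Add(38798, Add(128, 36256)) = Add(38798, 36384) = 75182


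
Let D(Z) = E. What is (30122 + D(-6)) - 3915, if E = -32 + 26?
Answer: 26201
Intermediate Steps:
E = -6
D(Z) = -6
(30122 + D(-6)) - 3915 = (30122 - 6) - 3915 = 30116 - 3915 = 26201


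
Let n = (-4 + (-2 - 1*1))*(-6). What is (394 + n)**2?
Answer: 190096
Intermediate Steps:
n = 42 (n = (-4 + (-2 - 1))*(-6) = (-4 - 3)*(-6) = -7*(-6) = 42)
(394 + n)**2 = (394 + 42)**2 = 436**2 = 190096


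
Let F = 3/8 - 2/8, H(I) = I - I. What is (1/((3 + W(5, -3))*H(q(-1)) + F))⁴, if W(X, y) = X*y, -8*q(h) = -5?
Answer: 4096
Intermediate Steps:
q(h) = 5/8 (q(h) = -⅛*(-5) = 5/8)
H(I) = 0
F = ⅛ (F = 3*(⅛) - 2*⅛ = 3/8 - ¼ = ⅛ ≈ 0.12500)
(1/((3 + W(5, -3))*H(q(-1)) + F))⁴ = (1/((3 + 5*(-3))*0 + ⅛))⁴ = (1/((3 - 15)*0 + ⅛))⁴ = (1/(-12*0 + ⅛))⁴ = (1/(0 + ⅛))⁴ = (1/(⅛))⁴ = 8⁴ = 4096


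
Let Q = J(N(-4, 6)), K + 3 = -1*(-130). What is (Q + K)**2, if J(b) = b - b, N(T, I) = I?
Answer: 16129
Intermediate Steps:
J(b) = 0
K = 127 (K = -3 - 1*(-130) = -3 + 130 = 127)
Q = 0
(Q + K)**2 = (0 + 127)**2 = 127**2 = 16129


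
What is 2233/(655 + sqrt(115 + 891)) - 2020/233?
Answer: -523809085/99728427 - 2233*sqrt(1006)/428019 ≈ -5.4178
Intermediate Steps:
2233/(655 + sqrt(115 + 891)) - 2020/233 = 2233/(655 + sqrt(1006)) - 2020*1/233 = 2233/(655 + sqrt(1006)) - 2020/233 = -2020/233 + 2233/(655 + sqrt(1006))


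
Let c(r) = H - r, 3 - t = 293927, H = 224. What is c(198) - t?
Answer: 293950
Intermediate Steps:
t = -293924 (t = 3 - 1*293927 = 3 - 293927 = -293924)
c(r) = 224 - r
c(198) - t = (224 - 1*198) - 1*(-293924) = (224 - 198) + 293924 = 26 + 293924 = 293950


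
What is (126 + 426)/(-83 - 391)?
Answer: -92/79 ≈ -1.1646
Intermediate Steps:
(126 + 426)/(-83 - 391) = 552/(-474) = 552*(-1/474) = -92/79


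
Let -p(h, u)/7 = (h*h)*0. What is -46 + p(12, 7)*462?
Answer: -46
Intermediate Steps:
p(h, u) = 0 (p(h, u) = -7*h*h*0 = -7*h**2*0 = -7*0 = 0)
-46 + p(12, 7)*462 = -46 + 0*462 = -46 + 0 = -46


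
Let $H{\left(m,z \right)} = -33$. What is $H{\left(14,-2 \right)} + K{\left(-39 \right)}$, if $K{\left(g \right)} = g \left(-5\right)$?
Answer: $162$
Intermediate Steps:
$K{\left(g \right)} = - 5 g$
$H{\left(14,-2 \right)} + K{\left(-39 \right)} = -33 - -195 = -33 + 195 = 162$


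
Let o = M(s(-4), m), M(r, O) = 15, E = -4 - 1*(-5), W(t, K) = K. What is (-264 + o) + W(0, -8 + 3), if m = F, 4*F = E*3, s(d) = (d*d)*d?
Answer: -254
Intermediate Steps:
E = 1 (E = -4 + 5 = 1)
s(d) = d³ (s(d) = d²*d = d³)
F = ¾ (F = (1*3)/4 = (¼)*3 = ¾ ≈ 0.75000)
m = ¾ ≈ 0.75000
o = 15
(-264 + o) + W(0, -8 + 3) = (-264 + 15) + (-8 + 3) = -249 - 5 = -254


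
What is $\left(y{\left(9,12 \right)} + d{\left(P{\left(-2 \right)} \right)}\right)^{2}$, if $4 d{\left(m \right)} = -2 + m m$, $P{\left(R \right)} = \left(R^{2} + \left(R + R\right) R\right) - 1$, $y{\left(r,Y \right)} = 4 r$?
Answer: $\frac{69169}{16} \approx 4323.1$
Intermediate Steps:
$P{\left(R \right)} = -1 + 3 R^{2}$ ($P{\left(R \right)} = \left(R^{2} + 2 R R\right) - 1 = \left(R^{2} + 2 R^{2}\right) - 1 = 3 R^{2} - 1 = -1 + 3 R^{2}$)
$d{\left(m \right)} = - \frac{1}{2} + \frac{m^{2}}{4}$ ($d{\left(m \right)} = \frac{-2 + m m}{4} = \frac{-2 + m^{2}}{4} = - \frac{1}{2} + \frac{m^{2}}{4}$)
$\left(y{\left(9,12 \right)} + d{\left(P{\left(-2 \right)} \right)}\right)^{2} = \left(4 \cdot 9 - \left(\frac{1}{2} - \frac{\left(-1 + 3 \left(-2\right)^{2}\right)^{2}}{4}\right)\right)^{2} = \left(36 - \left(\frac{1}{2} - \frac{\left(-1 + 3 \cdot 4\right)^{2}}{4}\right)\right)^{2} = \left(36 - \left(\frac{1}{2} - \frac{\left(-1 + 12\right)^{2}}{4}\right)\right)^{2} = \left(36 - \left(\frac{1}{2} - \frac{11^{2}}{4}\right)\right)^{2} = \left(36 + \left(- \frac{1}{2} + \frac{1}{4} \cdot 121\right)\right)^{2} = \left(36 + \left(- \frac{1}{2} + \frac{121}{4}\right)\right)^{2} = \left(36 + \frac{119}{4}\right)^{2} = \left(\frac{263}{4}\right)^{2} = \frac{69169}{16}$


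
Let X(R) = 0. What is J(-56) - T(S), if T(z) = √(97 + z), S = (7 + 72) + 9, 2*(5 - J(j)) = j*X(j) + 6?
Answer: 2 - √185 ≈ -11.601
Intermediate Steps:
J(j) = 2 (J(j) = 5 - (j*0 + 6)/2 = 5 - (0 + 6)/2 = 5 - ½*6 = 5 - 3 = 2)
S = 88 (S = 79 + 9 = 88)
J(-56) - T(S) = 2 - √(97 + 88) = 2 - √185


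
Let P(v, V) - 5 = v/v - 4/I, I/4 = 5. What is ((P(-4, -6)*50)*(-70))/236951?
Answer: -20300/236951 ≈ -0.085672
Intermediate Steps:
I = 20 (I = 4*5 = 20)
P(v, V) = 29/5 (P(v, V) = 5 + (v/v - 4/20) = 5 + (1 - 4*1/20) = 5 + (1 - ⅕) = 5 + ⅘ = 29/5)
((P(-4, -6)*50)*(-70))/236951 = (((29/5)*50)*(-70))/236951 = (290*(-70))*(1/236951) = -20300*1/236951 = -20300/236951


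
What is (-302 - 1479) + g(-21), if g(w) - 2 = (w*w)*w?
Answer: -11040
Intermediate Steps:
g(w) = 2 + w**3 (g(w) = 2 + (w*w)*w = 2 + w**2*w = 2 + w**3)
(-302 - 1479) + g(-21) = (-302 - 1479) + (2 + (-21)**3) = -1781 + (2 - 9261) = -1781 - 9259 = -11040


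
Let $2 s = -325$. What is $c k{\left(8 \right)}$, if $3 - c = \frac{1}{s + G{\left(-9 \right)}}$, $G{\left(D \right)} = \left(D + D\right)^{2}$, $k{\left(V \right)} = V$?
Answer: $\frac{7736}{323} \approx 23.95$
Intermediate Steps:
$s = - \frac{325}{2}$ ($s = \frac{1}{2} \left(-325\right) = - \frac{325}{2} \approx -162.5$)
$G{\left(D \right)} = 4 D^{2}$ ($G{\left(D \right)} = \left(2 D\right)^{2} = 4 D^{2}$)
$c = \frac{967}{323}$ ($c = 3 - \frac{1}{- \frac{325}{2} + 4 \left(-9\right)^{2}} = 3 - \frac{1}{- \frac{325}{2} + 4 \cdot 81} = 3 - \frac{1}{- \frac{325}{2} + 324} = 3 - \frac{1}{\frac{323}{2}} = 3 - \frac{2}{323} = \frac{967}{323} \approx 2.9938$)
$c k{\left(8 \right)} = \frac{967}{323} \cdot 8 = \frac{7736}{323}$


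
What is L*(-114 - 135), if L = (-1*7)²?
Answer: -12201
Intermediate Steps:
L = 49 (L = (-7)² = 49)
L*(-114 - 135) = 49*(-114 - 135) = 49*(-249) = -12201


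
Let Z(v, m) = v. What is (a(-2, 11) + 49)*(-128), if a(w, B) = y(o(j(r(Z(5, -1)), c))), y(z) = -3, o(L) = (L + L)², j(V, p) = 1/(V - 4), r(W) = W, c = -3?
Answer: -5888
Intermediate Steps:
j(V, p) = 1/(-4 + V)
o(L) = 4*L² (o(L) = (2*L)² = 4*L²)
a(w, B) = -3
(a(-2, 11) + 49)*(-128) = (-3 + 49)*(-128) = 46*(-128) = -5888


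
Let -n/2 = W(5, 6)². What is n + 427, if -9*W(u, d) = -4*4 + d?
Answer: 34387/81 ≈ 424.53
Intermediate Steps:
W(u, d) = 16/9 - d/9 (W(u, d) = -(-4*4 + d)/9 = -(-16 + d)/9 = 16/9 - d/9)
n = -200/81 (n = -2*(16/9 - ⅑*6)² = -2*(16/9 - ⅔)² = -2*(10/9)² = -2*100/81 = -200/81 ≈ -2.4691)
n + 427 = -200/81 + 427 = 34387/81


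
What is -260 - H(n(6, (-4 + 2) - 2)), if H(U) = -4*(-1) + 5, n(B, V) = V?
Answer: -269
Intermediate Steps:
H(U) = 9 (H(U) = 4 + 5 = 9)
-260 - H(n(6, (-4 + 2) - 2)) = -260 - 1*9 = -260 - 9 = -269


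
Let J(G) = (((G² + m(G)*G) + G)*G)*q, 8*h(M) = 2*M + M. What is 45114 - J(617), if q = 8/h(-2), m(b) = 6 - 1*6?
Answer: 2509547002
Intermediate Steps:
m(b) = 0 (m(b) = 6 - 6 = 0)
h(M) = 3*M/8 (h(M) = (2*M + M)/8 = (3*M)/8 = 3*M/8)
q = -32/3 (q = 8/(((3/8)*(-2))) = 8/(-¾) = 8*(-4/3) = -32/3 ≈ -10.667)
J(G) = -32*G*(G + G²)/3 (J(G) = (((G² + 0*G) + G)*G)*(-32/3) = (((G² + 0) + G)*G)*(-32/3) = ((G² + G)*G)*(-32/3) = ((G + G²)*G)*(-32/3) = (G*(G + G²))*(-32/3) = -32*G*(G + G²)/3)
45114 - J(617) = 45114 - 32*617²*(-1 - 1*617)/3 = 45114 - 32*380689*(-1 - 617)/3 = 45114 - 32*380689*(-618)/3 = 45114 - 1*(-2509501888) = 45114 + 2509501888 = 2509547002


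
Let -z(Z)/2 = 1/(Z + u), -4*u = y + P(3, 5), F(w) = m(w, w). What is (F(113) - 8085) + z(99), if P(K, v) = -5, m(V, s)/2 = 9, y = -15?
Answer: -419485/52 ≈ -8067.0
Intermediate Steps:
m(V, s) = 18 (m(V, s) = 2*9 = 18)
F(w) = 18
u = 5 (u = -(-15 - 5)/4 = -1/4*(-20) = 5)
z(Z) = -2/(5 + Z) (z(Z) = -2/(Z + 5) = -2/(5 + Z))
(F(113) - 8085) + z(99) = (18 - 8085) - 2/(5 + 99) = -8067 - 2/104 = -8067 - 2*1/104 = -8067 - 1/52 = -419485/52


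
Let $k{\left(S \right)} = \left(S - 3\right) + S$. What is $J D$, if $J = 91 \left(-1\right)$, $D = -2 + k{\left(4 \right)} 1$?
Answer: $-273$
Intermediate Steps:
$k{\left(S \right)} = -3 + 2 S$ ($k{\left(S \right)} = \left(-3 + S\right) + S = -3 + 2 S$)
$D = 3$ ($D = -2 + \left(-3 + 2 \cdot 4\right) 1 = -2 + \left(-3 + 8\right) 1 = -2 + 5 \cdot 1 = -2 + 5 = 3$)
$J = -91$
$J D = \left(-91\right) 3 = -273$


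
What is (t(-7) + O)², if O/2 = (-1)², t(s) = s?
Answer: 25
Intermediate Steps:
O = 2 (O = 2*(-1)² = 2*1 = 2)
(t(-7) + O)² = (-7 + 2)² = (-5)² = 25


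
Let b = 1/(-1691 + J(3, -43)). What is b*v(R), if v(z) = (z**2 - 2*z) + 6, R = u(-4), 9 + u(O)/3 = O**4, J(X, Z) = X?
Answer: -547605/1688 ≈ -324.41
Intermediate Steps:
u(O) = -27 + 3*O**4
R = 741 (R = -27 + 3*(-4)**4 = -27 + 3*256 = -27 + 768 = 741)
v(z) = 6 + z**2 - 2*z
b = -1/1688 (b = 1/(-1691 + 3) = 1/(-1688) = -1/1688 ≈ -0.00059242)
b*v(R) = -(6 + 741**2 - 2*741)/1688 = -(6 + 549081 - 1482)/1688 = -1/1688*547605 = -547605/1688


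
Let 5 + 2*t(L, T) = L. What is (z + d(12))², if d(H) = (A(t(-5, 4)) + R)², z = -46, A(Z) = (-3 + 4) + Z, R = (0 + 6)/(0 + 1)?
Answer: 1764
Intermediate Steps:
t(L, T) = -5/2 + L/2
R = 6 (R = 6/1 = 6*1 = 6)
A(Z) = 1 + Z
d(H) = 4 (d(H) = ((1 + (-5/2 + (½)*(-5))) + 6)² = ((1 + (-5/2 - 5/2)) + 6)² = ((1 - 5) + 6)² = (-4 + 6)² = 2² = 4)
(z + d(12))² = (-46 + 4)² = (-42)² = 1764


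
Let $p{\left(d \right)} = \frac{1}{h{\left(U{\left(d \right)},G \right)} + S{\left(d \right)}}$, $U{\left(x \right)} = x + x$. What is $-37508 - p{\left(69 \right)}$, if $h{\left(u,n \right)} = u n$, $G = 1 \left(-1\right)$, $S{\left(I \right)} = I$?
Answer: $- \frac{2588051}{69} \approx -37508.0$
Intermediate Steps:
$U{\left(x \right)} = 2 x$
$G = -1$
$h{\left(u,n \right)} = n u$
$p{\left(d \right)} = - \frac{1}{d}$ ($p{\left(d \right)} = \frac{1}{- 2 d + d} = \frac{1}{\left(-1\right) d} = - \frac{1}{d}$)
$-37508 - p{\left(69 \right)} = -37508 - - \frac{1}{69} = -37508 + \frac{1}{69} = - \frac{2588051}{69}$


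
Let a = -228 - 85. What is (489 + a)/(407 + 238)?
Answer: 176/645 ≈ 0.27287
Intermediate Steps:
a = -313
(489 + a)/(407 + 238) = (489 - 313)/(407 + 238) = 176/645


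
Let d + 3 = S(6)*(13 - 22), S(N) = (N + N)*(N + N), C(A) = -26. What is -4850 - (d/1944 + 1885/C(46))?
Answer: -3095387/648 ≈ -4776.8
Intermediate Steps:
S(N) = 4*N² (S(N) = (2*N)*(2*N) = 4*N²)
d = -1299 (d = -3 + (4*6²)*(13 - 22) = -3 + (4*36)*(-9) = -3 + 144*(-9) = -3 - 1296 = -1299)
-4850 - (d/1944 + 1885/C(46)) = -4850 - (-1299/1944 + 1885/(-26)) = -4850 - (-1299*1/1944 + 1885*(-1/26)) = -4850 - (-433/648 - 145/2) = -4850 - 1*(-47413/648) = -4850 + 47413/648 = -3095387/648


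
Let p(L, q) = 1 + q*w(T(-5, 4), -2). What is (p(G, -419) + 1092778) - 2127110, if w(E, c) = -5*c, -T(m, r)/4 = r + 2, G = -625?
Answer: -1038521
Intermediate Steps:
T(m, r) = -8 - 4*r (T(m, r) = -4*(r + 2) = -4*(2 + r) = -8 - 4*r)
p(L, q) = 1 + 10*q (p(L, q) = 1 + q*(-5*(-2)) = 1 + q*10 = 1 + 10*q)
(p(G, -419) + 1092778) - 2127110 = ((1 + 10*(-419)) + 1092778) - 2127110 = ((1 - 4190) + 1092778) - 2127110 = (-4189 + 1092778) - 2127110 = 1088589 - 2127110 = -1038521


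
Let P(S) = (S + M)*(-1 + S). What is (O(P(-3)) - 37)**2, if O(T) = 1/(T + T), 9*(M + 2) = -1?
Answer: 185150449/135424 ≈ 1367.2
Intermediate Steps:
M = -19/9 (M = -2 + (1/9)*(-1) = -2 - 1/9 = -19/9 ≈ -2.1111)
P(S) = (-1 + S)*(-19/9 + S) (P(S) = (S - 19/9)*(-1 + S) = (-19/9 + S)*(-1 + S) = (-1 + S)*(-19/9 + S))
O(T) = 1/(2*T)
(O(P(-3)) - 37)**2 = (1/(2*(19/9 + (-3)**2 - 28/9*(-3))) - 37)**2 = (1/(2*(19/9 + 9 + 28/3)) - 37)**2 = (1/(2*(184/9)) - 37)**2 = ((1/2)*(9/184) - 37)**2 = (9/368 - 37)**2 = (-13607/368)**2 = 185150449/135424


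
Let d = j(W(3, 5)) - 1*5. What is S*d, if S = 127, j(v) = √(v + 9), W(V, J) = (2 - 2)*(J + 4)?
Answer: -254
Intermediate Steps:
W(V, J) = 0 (W(V, J) = 0*(4 + J) = 0)
j(v) = √(9 + v)
d = -2 (d = √(9 + 0) - 1*5 = √9 - 5 = 3 - 5 = -2)
S*d = 127*(-2) = -254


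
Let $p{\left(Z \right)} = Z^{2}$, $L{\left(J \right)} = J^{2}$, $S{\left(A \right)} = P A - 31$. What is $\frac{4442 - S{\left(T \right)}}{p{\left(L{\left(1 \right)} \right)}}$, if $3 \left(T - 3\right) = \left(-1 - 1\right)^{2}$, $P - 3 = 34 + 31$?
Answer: $\frac{12535}{3} \approx 4178.3$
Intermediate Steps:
$P = 68$ ($P = 3 + \left(34 + 31\right) = 3 + 65 = 68$)
$T = \frac{13}{3}$ ($T = 3 + \frac{\left(-1 - 1\right)^{2}}{3} = 3 + \frac{\left(-2\right)^{2}}{3} = 3 + \frac{1}{3} \cdot 4 = 3 + \frac{4}{3} = \frac{13}{3} \approx 4.3333$)
$S{\left(A \right)} = -31 + 68 A$ ($S{\left(A \right)} = 68 A - 31 = -31 + 68 A$)
$\frac{4442 - S{\left(T \right)}}{p{\left(L{\left(1 \right)} \right)}} = \frac{4442 - \left(-31 + 68 \cdot \frac{13}{3}\right)}{\left(1^{2}\right)^{2}} = \frac{4442 - \left(-31 + \frac{884}{3}\right)}{1^{2}} = \frac{4442 - \frac{791}{3}}{1} = \left(4442 - \frac{791}{3}\right) 1 = \frac{12535}{3} \cdot 1 = \frac{12535}{3}$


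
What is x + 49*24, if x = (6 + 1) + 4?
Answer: 1187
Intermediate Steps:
x = 11 (x = 7 + 4 = 11)
x + 49*24 = 11 + 49*24 = 11 + 1176 = 1187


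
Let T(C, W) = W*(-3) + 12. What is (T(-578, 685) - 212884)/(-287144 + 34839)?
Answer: 214927/252305 ≈ 0.85185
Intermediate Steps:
T(C, W) = 12 - 3*W (T(C, W) = -3*W + 12 = 12 - 3*W)
(T(-578, 685) - 212884)/(-287144 + 34839) = ((12 - 3*685) - 212884)/(-287144 + 34839) = ((12 - 2055) - 212884)/(-252305) = (-2043 - 212884)*(-1/252305) = -214927*(-1/252305) = 214927/252305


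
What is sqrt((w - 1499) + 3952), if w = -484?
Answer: sqrt(1969) ≈ 44.373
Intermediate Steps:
sqrt((w - 1499) + 3952) = sqrt((-484 - 1499) + 3952) = sqrt(-1983 + 3952) = sqrt(1969)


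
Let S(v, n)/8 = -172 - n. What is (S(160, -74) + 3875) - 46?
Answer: 3045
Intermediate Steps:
S(v, n) = -1376 - 8*n (S(v, n) = 8*(-172 - n) = -1376 - 8*n)
(S(160, -74) + 3875) - 46 = ((-1376 - 8*(-74)) + 3875) - 46 = ((-1376 + 592) + 3875) - 46 = (-784 + 3875) - 46 = 3091 - 46 = 3045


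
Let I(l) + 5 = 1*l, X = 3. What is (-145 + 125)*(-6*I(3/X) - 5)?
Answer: -380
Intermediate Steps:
I(l) = -5 + l (I(l) = -5 + 1*l = -5 + l)
(-145 + 125)*(-6*I(3/X) - 5) = (-145 + 125)*(-6*(-5 + 3/3) - 5) = -20*(-6*(-5 + 3*(1/3)) - 5) = -20*(-6*(-5 + 1) - 5) = -20*(-6*(-4) - 5) = -20*(24 - 5) = -20*19 = -380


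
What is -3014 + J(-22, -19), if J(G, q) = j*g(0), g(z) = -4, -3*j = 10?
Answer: -9002/3 ≈ -3000.7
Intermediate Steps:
j = -10/3 (j = -1/3*10 = -10/3 ≈ -3.3333)
J(G, q) = 40/3 (J(G, q) = -10/3*(-4) = 40/3)
-3014 + J(-22, -19) = -3014 + 40/3 = -9002/3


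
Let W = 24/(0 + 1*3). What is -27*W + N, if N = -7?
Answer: -223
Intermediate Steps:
W = 8 (W = 24/(0 + 3) = 24/3 = 24*(⅓) = 8)
-27*W + N = -27*8 - 7 = -216 - 7 = -223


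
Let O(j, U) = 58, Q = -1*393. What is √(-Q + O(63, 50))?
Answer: √451 ≈ 21.237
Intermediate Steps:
Q = -393
√(-Q + O(63, 50)) = √(-1*(-393) + 58) = √(393 + 58) = √451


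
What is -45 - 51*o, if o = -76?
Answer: 3831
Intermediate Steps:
-45 - 51*o = -45 - 51*(-76) = -45 + 3876 = 3831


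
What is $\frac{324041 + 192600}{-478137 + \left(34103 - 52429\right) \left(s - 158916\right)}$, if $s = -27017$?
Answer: $\frac{516641}{3406930021} \approx 0.00015164$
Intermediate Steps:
$\frac{324041 + 192600}{-478137 + \left(34103 - 52429\right) \left(s - 158916\right)} = \frac{324041 + 192600}{-478137 + \left(34103 - 52429\right) \left(-27017 - 158916\right)} = \frac{516641}{-478137 - -3407408158} = \frac{516641}{-478137 + 3407408158} = \frac{516641}{3406930021}$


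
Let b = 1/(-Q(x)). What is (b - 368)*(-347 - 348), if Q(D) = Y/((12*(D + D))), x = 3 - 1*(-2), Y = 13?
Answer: 3408280/13 ≈ 2.6218e+5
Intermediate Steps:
x = 5 (x = 3 + 2 = 5)
Q(D) = 13/(24*D) (Q(D) = 13/((12*(D + D))) = 13/((12*(2*D))) = 13/((24*D)) = 13*(1/(24*D)) = 13/(24*D))
b = -120/13 (b = 1/(-13/(24*5)) = 1/(-1*13/120) = 1/(-13/120) = -120/13 ≈ -9.2308)
(b - 368)*(-347 - 348) = (-120/13 - 368)*(-347 - 348) = -4904/13*(-695) = 3408280/13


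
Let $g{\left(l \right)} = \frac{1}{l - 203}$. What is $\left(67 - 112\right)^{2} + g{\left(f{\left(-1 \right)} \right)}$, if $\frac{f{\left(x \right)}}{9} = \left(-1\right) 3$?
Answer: $\frac{465749}{230} \approx 2025.0$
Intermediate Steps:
$f{\left(x \right)} = -27$ ($f{\left(x \right)} = 9 \left(\left(-1\right) 3\right) = 9 \left(-3\right) = -27$)
$g{\left(l \right)} = \frac{1}{-203 + l}$
$\left(67 - 112\right)^{2} + g{\left(f{\left(-1 \right)} \right)} = \left(67 - 112\right)^{2} + \frac{1}{-203 - 27} = \left(-45\right)^{2} + \frac{1}{-230} = 2025 - \frac{1}{230} = \frac{465749}{230}$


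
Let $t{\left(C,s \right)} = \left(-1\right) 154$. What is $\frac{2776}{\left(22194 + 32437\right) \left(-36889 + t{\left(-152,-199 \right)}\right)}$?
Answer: $- \frac{2776}{2023696133} \approx -1.3717 \cdot 10^{-6}$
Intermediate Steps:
$t{\left(C,s \right)} = -154$
$\frac{2776}{\left(22194 + 32437\right) \left(-36889 + t{\left(-152,-199 \right)}\right)} = \frac{2776}{\left(22194 + 32437\right) \left(-36889 - 154\right)} = \frac{2776}{54631 \left(-37043\right)} = \frac{2776}{-2023696133} = 2776 \left(- \frac{1}{2023696133}\right) = - \frac{2776}{2023696133}$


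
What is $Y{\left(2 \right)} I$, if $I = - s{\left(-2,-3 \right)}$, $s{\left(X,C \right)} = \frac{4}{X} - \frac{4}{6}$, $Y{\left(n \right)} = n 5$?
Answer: $\frac{80}{3} \approx 26.667$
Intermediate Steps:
$Y{\left(n \right)} = 5 n$
$s{\left(X,C \right)} = - \frac{2}{3} + \frac{4}{X}$ ($s{\left(X,C \right)} = \frac{4}{X} - \frac{2}{3} = - \frac{2}{3} + \frac{4}{X}$)
$I = \frac{8}{3}$ ($I = - (- \frac{2}{3} + \frac{4}{-2}) = - (- \frac{2}{3} + 4 \left(- \frac{1}{2}\right)) = - (- \frac{2}{3} - 2) = \left(-1\right) \left(- \frac{8}{3}\right) = \frac{8}{3} \approx 2.6667$)
$Y{\left(2 \right)} I = 5 \cdot 2 \cdot \frac{8}{3} = 10 \cdot \frac{8}{3} = \frac{80}{3}$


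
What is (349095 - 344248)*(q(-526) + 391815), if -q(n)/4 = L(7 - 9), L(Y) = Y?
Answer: 1899166081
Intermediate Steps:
q(n) = 8 (q(n) = -4*(7 - 9) = -4*(-2) = 8)
(349095 - 344248)*(q(-526) + 391815) = (349095 - 344248)*(8 + 391815) = 4847*391823 = 1899166081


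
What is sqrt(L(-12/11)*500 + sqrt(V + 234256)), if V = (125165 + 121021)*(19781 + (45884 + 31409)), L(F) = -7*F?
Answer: sqrt(462000 + 242*sqrt(5974623505))/11 ≈ 398.01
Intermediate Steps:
V = 23898259764 (V = 246186*(19781 + 77293) = 246186*97074 = 23898259764)
sqrt(L(-12/11)*500 + sqrt(V + 234256)) = sqrt(-(-84)/11*500 + sqrt(23898259764 + 234256)) = sqrt(-(-84)/11*500 + sqrt(23898494020)) = sqrt(-7*(-12/11)*500 + 2*sqrt(5974623505)) = sqrt((84/11)*500 + 2*sqrt(5974623505)) = sqrt(42000/11 + 2*sqrt(5974623505))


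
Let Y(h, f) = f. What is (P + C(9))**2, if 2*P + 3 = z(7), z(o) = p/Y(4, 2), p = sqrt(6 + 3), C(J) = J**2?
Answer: 103041/16 ≈ 6440.1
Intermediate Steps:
p = 3 (p = sqrt(9) = 3)
z(o) = 3/2
P = -3/4 (P = -3/2 + (1/2)*(3/2) = -3/2 + 3/4 = -3/4 ≈ -0.75000)
(P + C(9))**2 = (-3/4 + 9**2)**2 = (-3/4 + 81)**2 = (321/4)**2 = 103041/16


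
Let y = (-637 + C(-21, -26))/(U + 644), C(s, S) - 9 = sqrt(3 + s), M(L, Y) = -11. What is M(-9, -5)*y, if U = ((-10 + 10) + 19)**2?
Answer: 6908/1005 - 11*I*sqrt(2)/335 ≈ 6.8736 - 0.046437*I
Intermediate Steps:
U = 361 (U = (0 + 19)**2 = 19**2 = 361)
C(s, S) = 9 + sqrt(3 + s)
y = -628/1005 + I*sqrt(2)/335 (y = (-637 + (9 + sqrt(3 - 21)))/(361 + 644) = (-637 + (9 + sqrt(-18)))/1005 = (-637 + (9 + 3*I*sqrt(2)))*(1/1005) = (-628 + 3*I*sqrt(2))*(1/1005) = -628/1005 + I*sqrt(2)/335 ≈ -0.62488 + 0.0042215*I)
M(-9, -5)*y = -11*(-628/1005 + I*sqrt(2)/335) = 6908/1005 - 11*I*sqrt(2)/335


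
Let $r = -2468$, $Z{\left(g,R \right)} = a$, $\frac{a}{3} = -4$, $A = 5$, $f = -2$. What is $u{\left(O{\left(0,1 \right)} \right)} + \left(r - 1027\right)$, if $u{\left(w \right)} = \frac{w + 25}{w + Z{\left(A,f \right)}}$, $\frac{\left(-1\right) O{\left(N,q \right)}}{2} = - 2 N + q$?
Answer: $- \frac{48953}{14} \approx -3496.6$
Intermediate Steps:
$a = -12$ ($a = 3 \left(-4\right) = -12$)
$Z{\left(g,R \right)} = -12$
$O{\left(N,q \right)} = - 2 q + 4 N$ ($O{\left(N,q \right)} = - 2 \left(- 2 N + q\right) = - 2 \left(q - 2 N\right) = - 2 q + 4 N$)
$u{\left(w \right)} = \frac{25 + w}{-12 + w}$ ($u{\left(w \right)} = \frac{w + 25}{w - 12} = \frac{25 + w}{-12 + w}$)
$u{\left(O{\left(0,1 \right)} \right)} + \left(r - 1027\right) = \frac{25 + \left(\left(-2\right) 1 + 4 \cdot 0\right)}{-12 + \left(\left(-2\right) 1 + 4 \cdot 0\right)} - 3495 = \frac{25 + \left(-2 + 0\right)}{-12 + \left(-2 + 0\right)} - 3495 = \frac{25 - 2}{-12 - 2} - 3495 = \frac{1}{-14} \cdot 23 - 3495 = \left(- \frac{1}{14}\right) 23 - 3495 = - \frac{23}{14} - 3495 = - \frac{48953}{14}$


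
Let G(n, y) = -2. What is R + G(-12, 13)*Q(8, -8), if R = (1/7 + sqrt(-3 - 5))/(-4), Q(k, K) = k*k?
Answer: -3585/28 - I*sqrt(2)/2 ≈ -128.04 - 0.70711*I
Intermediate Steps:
Q(k, K) = k**2
R = -1/28 - I*sqrt(2)/2 (R = -(1*(1/7) + sqrt(-8))/4 = -(1/7 + 2*I*sqrt(2))/4 = -1/28 - I*sqrt(2)/2 ≈ -0.035714 - 0.70711*I)
R + G(-12, 13)*Q(8, -8) = (-1/28 - I*sqrt(2)/2) - 2*8**2 = (-1/28 - I*sqrt(2)/2) - 2*64 = (-1/28 - I*sqrt(2)/2) - 128 = -3585/28 - I*sqrt(2)/2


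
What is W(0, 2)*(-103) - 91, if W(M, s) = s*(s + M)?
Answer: -503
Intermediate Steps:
W(M, s) = s*(M + s)
W(0, 2)*(-103) - 91 = (2*(0 + 2))*(-103) - 91 = (2*2)*(-103) - 91 = 4*(-103) - 91 = -412 - 91 = -503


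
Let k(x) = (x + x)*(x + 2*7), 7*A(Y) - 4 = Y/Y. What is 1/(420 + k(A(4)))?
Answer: 49/21610 ≈ 0.0022675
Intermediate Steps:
A(Y) = 5/7 (A(Y) = 4/7 + (Y/Y)/7 = 4/7 + (⅐)*1 = 4/7 + ⅐ = 5/7)
k(x) = 2*x*(14 + x) (k(x) = (2*x)*(x + 14) = (2*x)*(14 + x) = 2*x*(14 + x))
1/(420 + k(A(4))) = 1/(420 + 2*(5/7)*(14 + 5/7)) = 1/(420 + 2*(5/7)*(103/7)) = 1/(420 + 1030/49) = 1/(21610/49) = 49/21610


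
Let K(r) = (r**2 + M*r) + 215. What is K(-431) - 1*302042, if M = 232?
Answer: -216058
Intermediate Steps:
K(r) = 215 + r**2 + 232*r (K(r) = (r**2 + 232*r) + 215 = 215 + r**2 + 232*r)
K(-431) - 1*302042 = (215 + (-431)**2 + 232*(-431)) - 1*302042 = (215 + 185761 - 99992) - 302042 = 85984 - 302042 = -216058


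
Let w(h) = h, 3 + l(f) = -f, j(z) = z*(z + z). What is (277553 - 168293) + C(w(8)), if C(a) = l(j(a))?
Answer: 109129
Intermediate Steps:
j(z) = 2*z² (j(z) = z*(2*z) = 2*z²)
l(f) = -3 - f
C(a) = -3 - 2*a²
(277553 - 168293) + C(w(8)) = (277553 - 168293) + (-3 - 2*8²) = 109260 + (-3 - 2*64) = 109260 + (-3 - 128) = 109260 - 131 = 109129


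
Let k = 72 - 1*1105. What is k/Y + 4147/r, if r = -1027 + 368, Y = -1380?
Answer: -5042113/909420 ≈ -5.5443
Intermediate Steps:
r = -659
k = -1033 (k = 72 - 1105 = -1033)
k/Y + 4147/r = -1033/(-1380) + 4147/(-659) = -1033*(-1/1380) + 4147*(-1/659) = 1033/1380 - 4147/659 = -5042113/909420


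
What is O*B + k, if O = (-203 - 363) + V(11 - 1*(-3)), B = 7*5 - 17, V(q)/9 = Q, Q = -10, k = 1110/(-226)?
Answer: -1334859/113 ≈ -11813.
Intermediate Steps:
k = -555/113 (k = 1110*(-1/226) = -555/113 ≈ -4.9115)
V(q) = -90 (V(q) = 9*(-10) = -90)
B = 18 (B = 35 - 17 = 18)
O = -656 (O = (-203 - 363) - 90 = -566 - 90 = -656)
O*B + k = -656*18 - 555/113 = -11808 - 555/113 = -1334859/113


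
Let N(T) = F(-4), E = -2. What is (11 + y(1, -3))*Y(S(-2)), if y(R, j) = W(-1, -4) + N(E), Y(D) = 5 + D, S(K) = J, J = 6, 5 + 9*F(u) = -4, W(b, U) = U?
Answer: 66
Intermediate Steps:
F(u) = -1 (F(u) = -5/9 + (1/9)*(-4) = -5/9 - 4/9 = -1)
N(T) = -1
S(K) = 6
y(R, j) = -5 (y(R, j) = -4 - 1 = -5)
(11 + y(1, -3))*Y(S(-2)) = (11 - 5)*(5 + 6) = 6*11 = 66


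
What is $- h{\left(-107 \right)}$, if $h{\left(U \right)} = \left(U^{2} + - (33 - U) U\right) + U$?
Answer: $-26322$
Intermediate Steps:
$h{\left(U \right)} = U + U^{2} + U \left(-33 + U\right)$ ($h{\left(U \right)} = \left(U^{2} + \left(-33 + U\right) U\right) + U = \left(U^{2} + U \left(-33 + U\right)\right) + U = U + U^{2} + U \left(-33 + U\right)$)
$- h{\left(-107 \right)} = - 2 \left(-107\right) \left(-16 - 107\right) = - 2 \left(-107\right) \left(-123\right) = \left(-1\right) 26322 = -26322$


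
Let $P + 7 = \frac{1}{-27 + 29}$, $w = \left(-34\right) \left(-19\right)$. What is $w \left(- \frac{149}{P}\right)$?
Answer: $\frac{192508}{13} \approx 14808.0$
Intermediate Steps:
$w = 646$
$P = - \frac{13}{2}$ ($P = -7 + \frac{1}{-27 + 29} = -7 + \frac{1}{2} = - \frac{13}{2} \approx -6.5$)
$w \left(- \frac{149}{P}\right) = 646 \left(- \frac{149}{- \frac{13}{2}}\right) = 646 \left(\left(-149\right) \left(- \frac{2}{13}\right)\right) = 646 \cdot \frac{298}{13} = \frac{192508}{13}$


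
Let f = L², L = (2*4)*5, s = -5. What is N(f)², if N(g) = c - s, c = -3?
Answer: 4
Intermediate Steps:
L = 40 (L = 8*5 = 40)
f = 1600 (f = 40² = 1600)
N(g) = 2 (N(g) = -3 - 1*(-5) = -3 + 5 = 2)
N(f)² = 2² = 4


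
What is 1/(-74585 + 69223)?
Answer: -1/5362 ≈ -0.00018650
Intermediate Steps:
1/(-74585 + 69223) = 1/(-5362) = -1/5362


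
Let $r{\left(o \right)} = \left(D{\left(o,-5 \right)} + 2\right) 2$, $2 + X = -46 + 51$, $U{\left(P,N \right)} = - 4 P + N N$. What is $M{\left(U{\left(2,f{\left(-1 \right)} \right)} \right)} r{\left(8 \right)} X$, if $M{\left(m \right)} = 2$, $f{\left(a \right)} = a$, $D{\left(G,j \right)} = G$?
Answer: $120$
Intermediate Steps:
$U{\left(P,N \right)} = N^{2} - 4 P$ ($U{\left(P,N \right)} = - 4 P + N^{2} = N^{2} - 4 P$)
$X = 3$ ($X = -2 + \left(-46 + 51\right) = -2 + 5 = 3$)
$r{\left(o \right)} = 4 + 2 o$ ($r{\left(o \right)} = \left(o + 2\right) 2 = \left(2 + o\right) 2 = 4 + 2 o$)
$M{\left(U{\left(2,f{\left(-1 \right)} \right)} \right)} r{\left(8 \right)} X = 2 \left(4 + 2 \cdot 8\right) 3 = 2 \left(4 + 16\right) 3 = 2 \cdot 20 \cdot 3 = 40 \cdot 3 = 120$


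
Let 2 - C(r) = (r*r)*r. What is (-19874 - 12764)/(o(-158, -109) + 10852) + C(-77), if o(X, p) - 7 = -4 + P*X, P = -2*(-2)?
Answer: 4667124667/10223 ≈ 4.5653e+5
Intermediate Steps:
P = 4
C(r) = 2 - r**3 (C(r) = 2 - r*r*r = 2 - r**2*r = 2 - r**3)
o(X, p) = 3 + 4*X (o(X, p) = 7 + (-4 + 4*X) = 3 + 4*X)
(-19874 - 12764)/(o(-158, -109) + 10852) + C(-77) = (-19874 - 12764)/((3 + 4*(-158)) + 10852) + (2 - 1*(-77)**3) = -32638/((3 - 632) + 10852) + (2 - 1*(-456533)) = -32638/(-629 + 10852) + (2 + 456533) = -32638/10223 + 456535 = 4667124667/10223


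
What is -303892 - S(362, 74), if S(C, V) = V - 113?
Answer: -303853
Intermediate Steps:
S(C, V) = -113 + V
-303892 - S(362, 74) = -303892 - (-113 + 74) = -303892 - 1*(-39) = -303892 + 39 = -303853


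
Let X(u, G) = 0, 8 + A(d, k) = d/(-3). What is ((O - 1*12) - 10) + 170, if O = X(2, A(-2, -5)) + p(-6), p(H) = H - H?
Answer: 148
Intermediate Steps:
A(d, k) = -8 - d/3 (A(d, k) = -8 + d/(-3) = -8 + d*(-⅓) = -8 - d/3)
p(H) = 0
O = 0 (O = 0 + 0 = 0)
((O - 1*12) - 10) + 170 = ((0 - 1*12) - 10) + 170 = ((0 - 12) - 10) + 170 = (-12 - 10) + 170 = -22 + 170 = 148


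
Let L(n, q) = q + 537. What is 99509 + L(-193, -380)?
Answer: 99666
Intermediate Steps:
L(n, q) = 537 + q
99509 + L(-193, -380) = 99509 + (537 - 380) = 99509 + 157 = 99666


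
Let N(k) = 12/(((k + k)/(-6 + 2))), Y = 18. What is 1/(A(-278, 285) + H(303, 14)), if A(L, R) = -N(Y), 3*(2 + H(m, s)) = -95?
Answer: -3/97 ≈ -0.030928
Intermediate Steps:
N(k) = -24/k (N(k) = 12/(((2*k)/(-4))) = 12/(((2*k)*(-1/4))) = 12/((-k/2)) = 12*(-2/k) = -24/k)
H(m, s) = -101/3 (H(m, s) = -2 + (1/3)*(-95) = -2 - 95/3 = -101/3)
A(L, R) = 4/3 (A(L, R) = -(-24)/18 = -1*(-4/3) = 4/3)
1/(A(-278, 285) + H(303, 14)) = 1/(4/3 - 101/3) = 1/(-97/3) = -3/97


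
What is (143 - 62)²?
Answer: 6561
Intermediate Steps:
(143 - 62)² = 81² = 6561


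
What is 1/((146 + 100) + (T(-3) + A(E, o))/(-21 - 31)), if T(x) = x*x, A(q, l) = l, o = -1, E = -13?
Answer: 13/3196 ≈ 0.0040676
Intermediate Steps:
T(x) = x**2
1/((146 + 100) + (T(-3) + A(E, o))/(-21 - 31)) = 1/((146 + 100) + ((-3)**2 - 1)/(-21 - 31)) = 1/(246 + (9 - 1)/(-52)) = 1/(246 + 8*(-1/52)) = 1/(246 - 2/13) = 1/(3196/13) = 13/3196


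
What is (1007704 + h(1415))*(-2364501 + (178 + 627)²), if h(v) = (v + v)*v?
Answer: -8603242049304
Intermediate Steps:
h(v) = 2*v² (h(v) = (2*v)*v = 2*v²)
(1007704 + h(1415))*(-2364501 + (178 + 627)²) = (1007704 + 2*1415²)*(-2364501 + (178 + 627)²) = (1007704 + 2*2002225)*(-2364501 + 805²) = (1007704 + 4004450)*(-2364501 + 648025) = 5012154*(-1716476) = -8603242049304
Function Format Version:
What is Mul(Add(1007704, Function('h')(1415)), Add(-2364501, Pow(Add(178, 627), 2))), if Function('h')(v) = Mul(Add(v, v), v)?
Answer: -8603242049304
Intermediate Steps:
Function('h')(v) = Mul(2, Pow(v, 2)) (Function('h')(v) = Mul(Mul(2, v), v) = Mul(2, Pow(v, 2)))
Mul(Add(1007704, Function('h')(1415)), Add(-2364501, Pow(Add(178, 627), 2))) = Mul(Add(1007704, Mul(2, Pow(1415, 2))), Add(-2364501, Pow(Add(178, 627), 2))) = Mul(Add(1007704, Mul(2, 2002225)), Add(-2364501, Pow(805, 2))) = Mul(Add(1007704, 4004450), Add(-2364501, 648025)) = Mul(5012154, -1716476) = -8603242049304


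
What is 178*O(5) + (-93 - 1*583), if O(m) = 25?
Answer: 3774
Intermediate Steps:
178*O(5) + (-93 - 1*583) = 178*25 + (-93 - 1*583) = 4450 + (-93 - 583) = 4450 - 676 = 3774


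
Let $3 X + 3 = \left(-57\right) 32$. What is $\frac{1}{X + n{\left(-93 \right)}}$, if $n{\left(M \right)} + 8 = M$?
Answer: $- \frac{1}{710} \approx -0.0014085$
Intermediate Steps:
$X = -609$ ($X = -1 + \frac{\left(-57\right) 32}{3} = -1 + \frac{1}{3} \left(-1824\right) = -1 - 608 = -609$)
$n{\left(M \right)} = -8 + M$
$\frac{1}{X + n{\left(-93 \right)}} = \frac{1}{-609 - 101} = \frac{1}{-710} = - \frac{1}{710}$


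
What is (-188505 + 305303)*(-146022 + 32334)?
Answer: -13278531024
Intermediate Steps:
(-188505 + 305303)*(-146022 + 32334) = 116798*(-113688) = -13278531024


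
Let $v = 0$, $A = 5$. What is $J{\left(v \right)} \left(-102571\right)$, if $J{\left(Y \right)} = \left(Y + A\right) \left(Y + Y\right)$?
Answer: $0$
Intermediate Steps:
$J{\left(Y \right)} = 2 Y \left(5 + Y\right)$ ($J{\left(Y \right)} = \left(Y + 5\right) \left(Y + Y\right) = \left(5 + Y\right) 2 Y = 2 Y \left(5 + Y\right)$)
$J{\left(v \right)} \left(-102571\right) = 2 \cdot 0 \left(5 + 0\right) \left(-102571\right) = 2 \cdot 0 \cdot 5 \left(-102571\right) = 0 \left(-102571\right) = 0$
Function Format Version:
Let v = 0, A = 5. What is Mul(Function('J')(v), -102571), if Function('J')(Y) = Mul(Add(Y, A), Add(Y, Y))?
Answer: 0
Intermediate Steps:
Function('J')(Y) = Mul(2, Y, Add(5, Y)) (Function('J')(Y) = Mul(Add(Y, 5), Add(Y, Y)) = Mul(Add(5, Y), Mul(2, Y)) = Mul(2, Y, Add(5, Y)))
Mul(Function('J')(v), -102571) = Mul(Mul(2, 0, Add(5, 0)), -102571) = Mul(Mul(2, 0, 5), -102571) = Mul(0, -102571) = 0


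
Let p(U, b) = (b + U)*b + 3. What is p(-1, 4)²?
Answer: 225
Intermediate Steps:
p(U, b) = 3 + b*(U + b) (p(U, b) = (U + b)*b + 3 = b*(U + b) + 3 = 3 + b*(U + b))
p(-1, 4)² = (3 + 4² - 1*4)² = (3 + 16 - 4)² = 15² = 225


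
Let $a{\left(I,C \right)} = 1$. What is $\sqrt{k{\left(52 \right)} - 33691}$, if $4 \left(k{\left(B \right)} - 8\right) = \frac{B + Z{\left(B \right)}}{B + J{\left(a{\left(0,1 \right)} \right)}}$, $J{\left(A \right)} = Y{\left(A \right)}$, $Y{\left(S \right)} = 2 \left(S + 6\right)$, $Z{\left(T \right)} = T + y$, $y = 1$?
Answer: $\frac{3 i \sqrt{7245502}}{44} \approx 183.53 i$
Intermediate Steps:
$Z{\left(T \right)} = 1 + T$ ($Z{\left(T \right)} = T + 1 = 1 + T$)
$Y{\left(S \right)} = 12 + 2 S$ ($Y{\left(S \right)} = 2 \left(6 + S\right) = 12 + 2 S$)
$J{\left(A \right)} = 12 + 2 A$
$k{\left(B \right)} = 8 + \frac{1 + 2 B}{4 \left(14 + B\right)}$ ($k{\left(B \right)} = 8 + \frac{\left(B + \left(1 + B\right)\right) \frac{1}{B + \left(12 + 2 \cdot 1\right)}}{4} = 8 + \frac{\left(1 + 2 B\right) \frac{1}{B + \left(12 + 2\right)}}{4} = 8 + \frac{\left(1 + 2 B\right) \frac{1}{B + 14}}{4} = 8 + \frac{\left(1 + 2 B\right) \frac{1}{14 + B}}{4} = 8 + \frac{\frac{1}{14 + B} \left(1 + 2 B\right)}{4} = 8 + \frac{1 + 2 B}{4 \left(14 + B\right)}$)
$\sqrt{k{\left(52 \right)} - 33691} = \sqrt{\frac{449 + 34 \cdot 52}{4 \left(14 + 52\right)} - 33691} = \sqrt{\frac{449 + 1768}{4 \cdot 66} - 33691} = \sqrt{\frac{1}{4} \cdot \frac{1}{66} \cdot 2217 - 33691} = \sqrt{\frac{739}{88} - 33691} = \sqrt{- \frac{2964069}{88}} = \frac{3 i \sqrt{7245502}}{44}$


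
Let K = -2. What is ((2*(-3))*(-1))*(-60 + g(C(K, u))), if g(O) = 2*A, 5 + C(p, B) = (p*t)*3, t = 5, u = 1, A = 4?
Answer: -312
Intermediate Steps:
C(p, B) = -5 + 15*p (C(p, B) = -5 + (p*5)*3 = -5 + (5*p)*3 = -5 + 15*p)
g(O) = 8 (g(O) = 2*4 = 8)
((2*(-3))*(-1))*(-60 + g(C(K, u))) = ((2*(-3))*(-1))*(-60 + 8) = -6*(-1)*(-52) = 6*(-52) = -312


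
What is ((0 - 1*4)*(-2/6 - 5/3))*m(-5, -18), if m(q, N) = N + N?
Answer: -288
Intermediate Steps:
m(q, N) = 2*N
((0 - 1*4)*(-2/6 - 5/3))*m(-5, -18) = ((0 - 1*4)*(-2/6 - 5/3))*(2*(-18)) = ((0 - 4)*(-2*1/6 - 5*1/3))*(-36) = -4*(-1/3 - 5/3)*(-36) = -4*(-2)*(-36) = 8*(-36) = -288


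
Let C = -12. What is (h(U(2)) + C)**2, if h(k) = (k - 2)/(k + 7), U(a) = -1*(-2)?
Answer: 144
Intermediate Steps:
U(a) = 2
h(k) = (-2 + k)/(7 + k)
(h(U(2)) + C)**2 = ((-2 + 2)/(7 + 2) - 12)**2 = (0/9 - 12)**2 = ((1/9)*0 - 12)**2 = (0 - 12)**2 = (-12)**2 = 144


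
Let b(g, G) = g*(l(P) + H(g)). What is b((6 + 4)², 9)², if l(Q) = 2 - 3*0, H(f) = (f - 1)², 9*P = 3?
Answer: 960988090000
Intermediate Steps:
P = ⅓ (P = (⅑)*3 = ⅓ ≈ 0.33333)
H(f) = (-1 + f)²
l(Q) = 2 (l(Q) = 2 + 0 = 2)
b(g, G) = g*(2 + (-1 + g)²)
b((6 + 4)², 9)² = ((6 + 4)²*(2 + (-1 + (6 + 4)²)²))² = (10²*(2 + (-1 + 10²)²))² = (100*(2 + (-1 + 100)²))² = (100*(2 + 99²))² = (100*(2 + 9801))² = (100*9803)² = 980300² = 960988090000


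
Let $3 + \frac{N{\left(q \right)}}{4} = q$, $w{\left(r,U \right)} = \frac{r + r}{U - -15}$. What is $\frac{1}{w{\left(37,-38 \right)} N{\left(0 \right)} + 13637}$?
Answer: $\frac{23}{314539} \approx 7.3123 \cdot 10^{-5}$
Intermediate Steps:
$w{\left(r,U \right)} = \frac{2 r}{15 + U}$ ($w{\left(r,U \right)} = \frac{2 r}{U + 15} = \frac{2 r}{15 + U}$)
$N{\left(q \right)} = -12 + 4 q$
$\frac{1}{w{\left(37,-38 \right)} N{\left(0 \right)} + 13637} = \frac{1}{2 \cdot 37 \frac{1}{15 - 38} \left(-12 + 4 \cdot 0\right) + 13637} = \frac{1}{2 \cdot 37 \frac{1}{-23} \left(-12 + 0\right) + 13637} = \frac{1}{2 \cdot 37 \left(- \frac{1}{23}\right) \left(-12\right) + 13637} = \frac{1}{\left(- \frac{74}{23}\right) \left(-12\right) + 13637} = \frac{1}{\frac{888}{23} + 13637} = \frac{1}{\frac{314539}{23}} = \frac{23}{314539}$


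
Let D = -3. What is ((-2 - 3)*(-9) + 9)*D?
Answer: -162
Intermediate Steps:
((-2 - 3)*(-9) + 9)*D = ((-2 - 3)*(-9) + 9)*(-3) = (-5*(-9) + 9)*(-3) = (45 + 9)*(-3) = 54*(-3) = -162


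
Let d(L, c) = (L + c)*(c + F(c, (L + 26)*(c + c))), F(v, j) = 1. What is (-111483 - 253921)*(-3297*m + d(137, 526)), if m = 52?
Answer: -65026199628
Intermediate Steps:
d(L, c) = (1 + c)*(L + c) (d(L, c) = (L + c)*(c + 1) = (L + c)*(1 + c) = (1 + c)*(L + c))
(-111483 - 253921)*(-3297*m + d(137, 526)) = (-111483 - 253921)*(-3297*52 + (137 + 526 + 526**2 + 137*526)) = -365404*(-171444 + (137 + 526 + 276676 + 72062)) = -365404*(-171444 + 349401) = -365404*177957 = -65026199628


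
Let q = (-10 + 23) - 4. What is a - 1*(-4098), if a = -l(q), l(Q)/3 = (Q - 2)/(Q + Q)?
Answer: 24581/6 ≈ 4096.8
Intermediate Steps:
q = 9 (q = 13 - 4 = 9)
l(Q) = 3*(-2 + Q)/(2*Q) (l(Q) = 3*((Q - 2)/(Q + Q)) = 3*((-2 + Q)/((2*Q))) = 3*((-2 + Q)*(1/(2*Q))) = 3*((-2 + Q)/(2*Q)) = 3*(-2 + Q)/(2*Q))
a = -7/6 (a = -(3/2 - 3/9) = -(3/2 - 3*⅑) = -(3/2 - ⅓) = -1*7/6 = -7/6 ≈ -1.1667)
a - 1*(-4098) = -7/6 - 1*(-4098) = -7/6 + 4098 = 24581/6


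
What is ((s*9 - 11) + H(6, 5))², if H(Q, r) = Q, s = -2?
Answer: 529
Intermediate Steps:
((s*9 - 11) + H(6, 5))² = ((-2*9 - 11) + 6)² = ((-18 - 11) + 6)² = (-29 + 6)² = (-23)² = 529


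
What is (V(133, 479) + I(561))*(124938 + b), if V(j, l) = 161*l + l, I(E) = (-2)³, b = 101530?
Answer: 17571652120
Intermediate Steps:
I(E) = -8
V(j, l) = 162*l
(V(133, 479) + I(561))*(124938 + b) = (162*479 - 8)*(124938 + 101530) = (77598 - 8)*226468 = 77590*226468 = 17571652120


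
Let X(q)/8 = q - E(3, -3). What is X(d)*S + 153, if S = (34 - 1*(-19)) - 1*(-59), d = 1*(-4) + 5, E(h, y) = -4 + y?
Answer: 7321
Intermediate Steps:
d = 1 (d = -4 + 5 = 1)
S = 112 (S = (34 + 19) + 59 = 53 + 59 = 112)
X(q) = 56 + 8*q (X(q) = 8*(q - (-4 - 3)) = 8*(q - 1*(-7)) = 8*(q + 7) = 8*(7 + q) = 56 + 8*q)
X(d)*S + 153 = (56 + 8*1)*112 + 153 = (56 + 8)*112 + 153 = 64*112 + 153 = 7168 + 153 = 7321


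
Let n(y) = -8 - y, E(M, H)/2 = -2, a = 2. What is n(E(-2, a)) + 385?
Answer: 381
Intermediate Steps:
E(M, H) = -4 (E(M, H) = 2*(-2) = -4)
n(E(-2, a)) + 385 = (-8 - 1*(-4)) + 385 = (-8 + 4) + 385 = -4 + 385 = 381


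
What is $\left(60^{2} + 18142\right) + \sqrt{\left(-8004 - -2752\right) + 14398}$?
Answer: $21742 + \sqrt{9146} \approx 21838.0$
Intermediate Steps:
$\left(60^{2} + 18142\right) + \sqrt{\left(-8004 - -2752\right) + 14398} = \left(3600 + 18142\right) + \sqrt{\left(-8004 + 2752\right) + 14398} = 21742 + \sqrt{-5252 + 14398} = 21742 + \sqrt{9146}$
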